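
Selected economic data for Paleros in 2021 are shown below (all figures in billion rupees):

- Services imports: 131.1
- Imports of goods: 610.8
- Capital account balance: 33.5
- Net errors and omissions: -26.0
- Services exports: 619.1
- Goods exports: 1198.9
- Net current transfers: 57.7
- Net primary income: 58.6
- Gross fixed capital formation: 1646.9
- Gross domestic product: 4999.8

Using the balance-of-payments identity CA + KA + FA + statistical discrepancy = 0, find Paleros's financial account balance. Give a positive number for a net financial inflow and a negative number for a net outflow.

-1199.9

Goods balance = 1198.9 - 610.8 = 588.1
Services balance = 619.1 - 131.1 = 488.0
Trade balance (goods + services) = 588.1 + 488.0 = 1076.1
Net primary income = 58.6
Net secondary income = 57.7
Current account = 1076.1 + 58.6 + 57.7 = 1192.4
Financial account = -(1192.4 + 33.5 + (-26.0)) = -1199.9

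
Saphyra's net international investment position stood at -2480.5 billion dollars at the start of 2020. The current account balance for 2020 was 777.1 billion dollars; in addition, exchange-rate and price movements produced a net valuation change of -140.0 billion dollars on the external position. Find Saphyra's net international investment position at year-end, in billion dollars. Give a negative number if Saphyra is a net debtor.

-1843.4

Change in NIIP = current account + net valuation change = 777.1 + (-140.0) = 637.1
End-of-year NIIP = -2480.5 + 637.1 = -1843.4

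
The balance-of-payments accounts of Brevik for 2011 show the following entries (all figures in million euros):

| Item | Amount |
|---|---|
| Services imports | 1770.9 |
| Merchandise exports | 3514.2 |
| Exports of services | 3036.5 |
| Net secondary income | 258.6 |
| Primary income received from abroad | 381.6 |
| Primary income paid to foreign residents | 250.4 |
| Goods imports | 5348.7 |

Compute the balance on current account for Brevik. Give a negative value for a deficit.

Goods balance = 3514.2 - 5348.7 = -1834.5
Services balance = 3036.5 - 1770.9 = 1265.6
Trade balance (goods + services) = -1834.5 + 1265.6 = -568.9
Net primary income = 381.6 - 250.4 = 131.2
Net secondary income = 258.6
Current account = -568.9 + 131.2 + 258.6 = -179.1

-179.1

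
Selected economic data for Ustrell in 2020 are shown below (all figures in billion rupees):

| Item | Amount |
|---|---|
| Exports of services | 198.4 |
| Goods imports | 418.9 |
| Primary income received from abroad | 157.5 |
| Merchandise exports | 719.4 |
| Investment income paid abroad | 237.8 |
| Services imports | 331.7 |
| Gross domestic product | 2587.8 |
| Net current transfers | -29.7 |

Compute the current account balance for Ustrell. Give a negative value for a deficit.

57.2

Goods balance = 719.4 - 418.9 = 300.5
Services balance = 198.4 - 331.7 = -133.3
Trade balance (goods + services) = 300.5 + (-133.3) = 167.2
Net primary income = 157.5 - 237.8 = -80.3
Net secondary income = -29.7
Current account = 167.2 + (-80.3) + (-29.7) = 57.2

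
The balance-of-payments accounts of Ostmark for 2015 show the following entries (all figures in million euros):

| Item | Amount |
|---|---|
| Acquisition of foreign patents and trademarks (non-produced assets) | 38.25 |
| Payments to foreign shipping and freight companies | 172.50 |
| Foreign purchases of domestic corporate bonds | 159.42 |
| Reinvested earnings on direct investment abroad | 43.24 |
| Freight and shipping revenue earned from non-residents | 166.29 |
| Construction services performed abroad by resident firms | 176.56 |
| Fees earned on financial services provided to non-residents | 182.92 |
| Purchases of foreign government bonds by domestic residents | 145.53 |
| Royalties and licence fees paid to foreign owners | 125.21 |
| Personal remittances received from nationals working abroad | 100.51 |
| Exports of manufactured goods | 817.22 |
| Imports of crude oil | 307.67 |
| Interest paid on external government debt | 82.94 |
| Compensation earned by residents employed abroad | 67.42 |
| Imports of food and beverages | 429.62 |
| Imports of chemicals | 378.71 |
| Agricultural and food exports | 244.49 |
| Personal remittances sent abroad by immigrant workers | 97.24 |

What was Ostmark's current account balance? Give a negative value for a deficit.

204.76

Goods: 244.49 + 817.22 - 378.71 - 429.62 - 307.67 = -54.29
Services: -125.21 + 182.92 - 172.50 + 166.29 + 176.56 = 228.06
Primary income: 67.42 + 43.24 - 82.94 = 27.72
Secondary income: -97.24 + 100.51 = 3.27
Current account = (-54.29) + 228.06 + 27.72 + 3.27 = 204.76
(Excluded from the current account — capital account: acquisition of foreign patents and trademarks (non-produced assets) 38.25; financial account: foreign purchases of domestic corporate bonds 159.42, purchases of foreign government bonds by domestic residents 145.53.)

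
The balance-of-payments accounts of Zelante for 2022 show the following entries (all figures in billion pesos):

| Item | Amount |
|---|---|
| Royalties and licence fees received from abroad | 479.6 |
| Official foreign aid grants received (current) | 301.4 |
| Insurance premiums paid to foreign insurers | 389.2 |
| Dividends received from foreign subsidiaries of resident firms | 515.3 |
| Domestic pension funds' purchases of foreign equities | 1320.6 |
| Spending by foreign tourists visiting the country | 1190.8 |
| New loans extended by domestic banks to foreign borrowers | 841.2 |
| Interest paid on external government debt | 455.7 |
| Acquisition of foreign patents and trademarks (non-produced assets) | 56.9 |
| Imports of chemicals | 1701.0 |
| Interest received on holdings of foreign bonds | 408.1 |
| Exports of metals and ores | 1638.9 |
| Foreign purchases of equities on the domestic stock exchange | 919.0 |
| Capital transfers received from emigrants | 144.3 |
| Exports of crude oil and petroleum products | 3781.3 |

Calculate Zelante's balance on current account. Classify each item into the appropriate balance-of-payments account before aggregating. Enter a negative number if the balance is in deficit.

Goods: 3781.3 - 1701.0 + 1638.9 = 3719.2
Services: -389.2 + 1190.8 + 479.6 = 1281.2
Primary income: 408.1 + 515.3 - 455.7 = 467.7
Secondary income: 301.4
Current account = 3719.2 + 1281.2 + 467.7 + 301.4 = 5769.5
(Excluded from the current account — financial account: domestic pension funds' purchases of foreign equities 1320.6, new loans extended by domestic banks to foreign borrowers 841.2, foreign purchases of equities on the domestic stock exchange 919.0; capital account: acquisition of foreign patents and trademarks (non-produced assets) 56.9, capital transfers received from emigrants 144.3.)

5769.5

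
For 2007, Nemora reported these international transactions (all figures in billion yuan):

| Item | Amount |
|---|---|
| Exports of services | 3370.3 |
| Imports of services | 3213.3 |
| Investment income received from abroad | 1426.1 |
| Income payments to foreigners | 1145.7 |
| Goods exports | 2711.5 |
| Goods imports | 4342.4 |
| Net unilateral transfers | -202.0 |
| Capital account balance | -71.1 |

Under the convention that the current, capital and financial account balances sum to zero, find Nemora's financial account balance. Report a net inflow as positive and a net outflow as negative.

Goods balance = 2711.5 - 4342.4 = -1630.9
Services balance = 3370.3 - 3213.3 = 157.0
Trade balance (goods + services) = -1630.9 + 157.0 = -1473.9
Net primary income = 1426.1 - 1145.7 = 280.4
Net secondary income = -202.0
Current account = -1473.9 + 280.4 + (-202.0) = -1395.5
Financial account = -(-1395.5 + (-71.1)) = 1466.6

1466.6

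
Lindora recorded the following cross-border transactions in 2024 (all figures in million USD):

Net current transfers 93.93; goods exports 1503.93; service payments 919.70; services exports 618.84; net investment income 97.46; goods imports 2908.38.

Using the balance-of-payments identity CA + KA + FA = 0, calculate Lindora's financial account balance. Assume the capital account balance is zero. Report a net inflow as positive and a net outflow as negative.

1513.92

Goods balance = 1503.93 - 2908.38 = -1404.45
Services balance = 618.84 - 919.70 = -300.86
Trade balance (goods + services) = -1404.45 + (-300.86) = -1705.31
Net primary income = 97.46
Net secondary income = 93.93
Current account = -1705.31 + 97.46 + 93.93 = -1513.92
Financial account = -(-1513.92) = 1513.92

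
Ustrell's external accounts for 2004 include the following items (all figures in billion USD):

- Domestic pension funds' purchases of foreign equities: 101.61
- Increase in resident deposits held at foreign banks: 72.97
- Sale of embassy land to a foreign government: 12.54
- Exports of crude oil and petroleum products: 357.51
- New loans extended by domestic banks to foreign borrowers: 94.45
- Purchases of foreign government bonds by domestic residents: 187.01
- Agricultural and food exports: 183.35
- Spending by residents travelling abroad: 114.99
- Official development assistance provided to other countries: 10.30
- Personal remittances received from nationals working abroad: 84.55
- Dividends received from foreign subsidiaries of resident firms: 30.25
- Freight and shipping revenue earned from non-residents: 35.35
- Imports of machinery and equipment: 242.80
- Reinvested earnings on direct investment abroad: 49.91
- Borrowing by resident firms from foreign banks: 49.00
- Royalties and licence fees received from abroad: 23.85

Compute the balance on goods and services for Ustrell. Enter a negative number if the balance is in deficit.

Goods: 357.51 - 242.80 + 183.35 = 298.06
Services: -114.99 + 23.85 + 35.35 = -55.79
Trade balance = 298.06 + (-55.79) = 242.27
(Excluded from the trade balance — financial account: domestic pension funds' purchases of foreign equities 101.61, increase in resident deposits held at foreign banks 72.97, new loans extended by domestic banks to foreign borrowers 94.45, purchases of foreign government bonds by domestic residents 187.01, borrowing by resident firms from foreign banks 49.00; capital account: sale of embassy land to a foreign government 12.54; secondary income: official development assistance provided to other countries 10.30, personal remittances received from nationals working abroad 84.55; primary income: dividends received from foreign subsidiaries of resident firms 30.25, reinvested earnings on direct investment abroad 49.91.)

242.27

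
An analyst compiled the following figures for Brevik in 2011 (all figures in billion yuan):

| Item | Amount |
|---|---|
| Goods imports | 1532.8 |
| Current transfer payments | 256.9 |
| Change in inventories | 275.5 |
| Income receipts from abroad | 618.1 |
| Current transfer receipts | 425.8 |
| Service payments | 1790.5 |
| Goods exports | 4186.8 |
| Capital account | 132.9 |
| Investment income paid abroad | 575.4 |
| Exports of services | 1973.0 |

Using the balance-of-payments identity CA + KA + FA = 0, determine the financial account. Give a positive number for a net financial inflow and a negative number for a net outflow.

Goods balance = 4186.8 - 1532.8 = 2654.0
Services balance = 1973.0 - 1790.5 = 182.5
Trade balance (goods + services) = 2654.0 + 182.5 = 2836.5
Net primary income = 618.1 - 575.4 = 42.7
Net secondary income = 425.8 - 256.9 = 168.9
Current account = 2836.5 + 42.7 + 168.9 = 3048.1
Financial account = -(3048.1 + 132.9) = -3181.0

-3181.0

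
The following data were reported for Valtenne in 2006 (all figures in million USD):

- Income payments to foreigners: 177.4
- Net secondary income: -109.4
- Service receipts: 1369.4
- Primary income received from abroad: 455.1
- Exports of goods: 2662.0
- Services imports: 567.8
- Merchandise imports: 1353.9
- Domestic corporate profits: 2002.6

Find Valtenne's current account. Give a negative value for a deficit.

2278.0

Goods balance = 2662.0 - 1353.9 = 1308.1
Services balance = 1369.4 - 567.8 = 801.6
Trade balance (goods + services) = 1308.1 + 801.6 = 2109.7
Net primary income = 455.1 - 177.4 = 277.7
Net secondary income = -109.4
Current account = 2109.7 + 277.7 + (-109.4) = 2278.0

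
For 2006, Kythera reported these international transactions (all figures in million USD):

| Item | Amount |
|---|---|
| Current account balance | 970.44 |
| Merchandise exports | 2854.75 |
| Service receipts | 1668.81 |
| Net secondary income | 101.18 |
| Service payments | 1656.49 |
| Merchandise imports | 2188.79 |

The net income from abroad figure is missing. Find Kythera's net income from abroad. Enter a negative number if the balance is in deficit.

190.98

Current account = goods balance + services balance + net primary income + net secondary income
Sum of the known components = 779.46
Net income from abroad = CA - (known components) = 970.44 - 779.46 = 190.98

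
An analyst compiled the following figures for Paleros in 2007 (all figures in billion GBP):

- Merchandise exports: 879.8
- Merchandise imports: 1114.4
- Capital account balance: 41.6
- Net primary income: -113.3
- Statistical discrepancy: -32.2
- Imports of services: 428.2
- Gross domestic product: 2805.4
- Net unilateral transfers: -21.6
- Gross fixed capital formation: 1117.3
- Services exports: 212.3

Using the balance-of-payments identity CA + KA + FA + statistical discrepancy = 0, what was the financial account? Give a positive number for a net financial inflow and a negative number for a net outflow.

Goods balance = 879.8 - 1114.4 = -234.6
Services balance = 212.3 - 428.2 = -215.9
Trade balance (goods + services) = -234.6 + (-215.9) = -450.5
Net primary income = -113.3
Net secondary income = -21.6
Current account = -450.5 + (-113.3) + (-21.6) = -585.4
Financial account = -(-585.4 + 41.6 + (-32.2)) = 576.0

576.0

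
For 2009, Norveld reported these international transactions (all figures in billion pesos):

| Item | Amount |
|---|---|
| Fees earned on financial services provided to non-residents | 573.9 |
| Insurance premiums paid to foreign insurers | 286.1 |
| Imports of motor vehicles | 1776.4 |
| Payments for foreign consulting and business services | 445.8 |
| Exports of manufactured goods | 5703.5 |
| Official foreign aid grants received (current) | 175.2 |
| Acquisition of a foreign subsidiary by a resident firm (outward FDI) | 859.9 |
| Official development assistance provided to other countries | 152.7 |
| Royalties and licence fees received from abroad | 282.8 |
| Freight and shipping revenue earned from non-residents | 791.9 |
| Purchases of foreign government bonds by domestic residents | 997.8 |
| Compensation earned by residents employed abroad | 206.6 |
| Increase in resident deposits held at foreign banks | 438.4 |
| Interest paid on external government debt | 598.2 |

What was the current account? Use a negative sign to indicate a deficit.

Goods: 5703.5 - 1776.4 = 3927.1
Services: -286.1 - 445.8 + 791.9 + 282.8 + 573.9 = 916.7
Primary income: -598.2 + 206.6 = -391.6
Secondary income: 175.2 - 152.7 = 22.5
Current account = 3927.1 + 916.7 + (-391.6) + 22.5 = 4474.7
(Excluded from the current account — financial account: acquisition of a foreign subsidiary by a resident firm (outward FDI) 859.9, purchases of foreign government bonds by domestic residents 997.8, increase in resident deposits held at foreign banks 438.4.)

4474.7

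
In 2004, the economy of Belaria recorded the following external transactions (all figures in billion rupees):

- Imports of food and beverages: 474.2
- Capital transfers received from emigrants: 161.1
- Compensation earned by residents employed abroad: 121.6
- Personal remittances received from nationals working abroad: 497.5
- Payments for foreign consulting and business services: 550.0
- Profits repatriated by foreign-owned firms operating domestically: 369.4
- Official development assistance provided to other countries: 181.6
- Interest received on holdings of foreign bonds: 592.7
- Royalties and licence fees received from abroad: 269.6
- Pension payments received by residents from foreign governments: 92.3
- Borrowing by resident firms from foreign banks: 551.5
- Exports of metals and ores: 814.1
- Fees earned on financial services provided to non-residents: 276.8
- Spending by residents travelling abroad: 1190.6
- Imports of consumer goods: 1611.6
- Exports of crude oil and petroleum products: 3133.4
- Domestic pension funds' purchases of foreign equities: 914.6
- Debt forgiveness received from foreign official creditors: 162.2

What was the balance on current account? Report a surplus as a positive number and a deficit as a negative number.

1420.6

Goods: 814.1 - 1611.6 + 3133.4 - 474.2 = 1861.7
Services: -1190.6 + 276.8 + 269.6 - 550.0 = -1194.2
Primary income: 121.6 - 369.4 + 592.7 = 344.9
Secondary income: 497.5 - 181.6 + 92.3 = 408.2
Current account = 1861.7 + (-1194.2) + 344.9 + 408.2 = 1420.6
(Excluded from the current account — capital account: capital transfers received from emigrants 161.1, debt forgiveness received from foreign official creditors 162.2; financial account: borrowing by resident firms from foreign banks 551.5, domestic pension funds' purchases of foreign equities 914.6.)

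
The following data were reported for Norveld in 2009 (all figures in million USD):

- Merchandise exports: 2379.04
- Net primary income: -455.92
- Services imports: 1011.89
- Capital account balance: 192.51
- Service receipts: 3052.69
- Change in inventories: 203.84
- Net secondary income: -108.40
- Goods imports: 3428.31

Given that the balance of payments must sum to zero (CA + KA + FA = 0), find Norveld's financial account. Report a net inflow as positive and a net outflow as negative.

-619.72

Goods balance = 2379.04 - 3428.31 = -1049.27
Services balance = 3052.69 - 1011.89 = 2040.80
Trade balance (goods + services) = -1049.27 + 2040.80 = 991.53
Net primary income = -455.92
Net secondary income = -108.40
Current account = 991.53 + (-455.92) + (-108.40) = 427.21
Financial account = -(427.21 + 192.51) = -619.72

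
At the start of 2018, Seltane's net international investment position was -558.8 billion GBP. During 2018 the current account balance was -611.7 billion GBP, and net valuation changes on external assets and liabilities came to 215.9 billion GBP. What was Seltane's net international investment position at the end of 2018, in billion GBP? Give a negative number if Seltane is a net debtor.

Change in NIIP = current account + net valuation change = -611.7 + 215.9 = -395.8
End-of-year NIIP = -558.8 + (-395.8) = -954.6

-954.6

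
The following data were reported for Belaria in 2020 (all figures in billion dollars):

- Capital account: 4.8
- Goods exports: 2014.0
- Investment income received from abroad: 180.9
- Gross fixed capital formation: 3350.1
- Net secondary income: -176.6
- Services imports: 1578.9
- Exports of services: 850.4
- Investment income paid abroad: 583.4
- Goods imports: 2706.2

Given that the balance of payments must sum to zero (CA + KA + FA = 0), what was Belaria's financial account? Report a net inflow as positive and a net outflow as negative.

Goods balance = 2014.0 - 2706.2 = -692.2
Services balance = 850.4 - 1578.9 = -728.5
Trade balance (goods + services) = -692.2 + (-728.5) = -1420.7
Net primary income = 180.9 - 583.4 = -402.5
Net secondary income = -176.6
Current account = -1420.7 + (-402.5) + (-176.6) = -1999.8
Financial account = -(-1999.8 + 4.8) = 1995.0

1995.0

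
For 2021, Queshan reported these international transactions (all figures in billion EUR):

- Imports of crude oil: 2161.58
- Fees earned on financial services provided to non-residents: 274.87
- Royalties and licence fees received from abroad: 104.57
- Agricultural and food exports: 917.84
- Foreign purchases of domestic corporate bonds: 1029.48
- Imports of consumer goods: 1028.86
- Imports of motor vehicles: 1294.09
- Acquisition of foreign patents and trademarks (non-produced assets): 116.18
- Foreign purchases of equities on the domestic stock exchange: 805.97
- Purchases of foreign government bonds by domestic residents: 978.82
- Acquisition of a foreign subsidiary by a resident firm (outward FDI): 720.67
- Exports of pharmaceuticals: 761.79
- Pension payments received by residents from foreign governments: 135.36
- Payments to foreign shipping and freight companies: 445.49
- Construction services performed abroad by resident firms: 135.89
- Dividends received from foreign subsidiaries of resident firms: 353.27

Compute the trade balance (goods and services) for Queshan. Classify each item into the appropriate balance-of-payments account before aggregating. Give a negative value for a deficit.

Goods: -1028.86 - 2161.58 - 1294.09 + 917.84 + 761.79 = -2804.90
Services: 274.87 + 135.89 - 445.49 + 104.57 = 69.84
Trade balance = -2804.90 + 69.84 = -2735.06
(Excluded from the trade balance — financial account: foreign purchases of domestic corporate bonds 1029.48, foreign purchases of equities on the domestic stock exchange 805.97, purchases of foreign government bonds by domestic residents 978.82, acquisition of a foreign subsidiary by a resident firm (outward FDI) 720.67; capital account: acquisition of foreign patents and trademarks (non-produced assets) 116.18; secondary income: pension payments received by residents from foreign governments 135.36; primary income: dividends received from foreign subsidiaries of resident firms 353.27.)

-2735.06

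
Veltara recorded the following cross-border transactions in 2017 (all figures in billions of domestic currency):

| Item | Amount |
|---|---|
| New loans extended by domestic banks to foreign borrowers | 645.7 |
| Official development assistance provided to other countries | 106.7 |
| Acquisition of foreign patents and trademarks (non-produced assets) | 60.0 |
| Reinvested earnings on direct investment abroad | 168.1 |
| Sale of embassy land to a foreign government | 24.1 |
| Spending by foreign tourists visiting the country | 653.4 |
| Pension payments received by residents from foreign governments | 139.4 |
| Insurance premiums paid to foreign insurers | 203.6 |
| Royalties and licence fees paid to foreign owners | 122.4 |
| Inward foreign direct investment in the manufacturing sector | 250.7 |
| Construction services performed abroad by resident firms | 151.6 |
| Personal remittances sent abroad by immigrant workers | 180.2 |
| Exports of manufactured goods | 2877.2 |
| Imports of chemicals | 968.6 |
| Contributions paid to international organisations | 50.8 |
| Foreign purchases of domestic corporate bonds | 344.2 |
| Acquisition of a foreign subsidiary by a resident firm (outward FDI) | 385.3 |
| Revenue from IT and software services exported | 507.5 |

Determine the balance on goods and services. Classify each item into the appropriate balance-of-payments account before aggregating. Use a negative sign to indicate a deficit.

Goods: 2877.2 - 968.6 = 1908.6
Services: 653.4 + 507.5 - 203.6 - 122.4 + 151.6 = 986.5
Trade balance = 1908.6 + 986.5 = 2895.1
(Excluded from the trade balance — financial account: new loans extended by domestic banks to foreign borrowers 645.7, inward foreign direct investment in the manufacturing sector 250.7, foreign purchases of domestic corporate bonds 344.2, acquisition of a foreign subsidiary by a resident firm (outward FDI) 385.3; secondary income: official development assistance provided to other countries 106.7, pension payments received by residents from foreign governments 139.4, personal remittances sent abroad by immigrant workers 180.2, contributions paid to international organisations 50.8; capital account: acquisition of foreign patents and trademarks (non-produced assets) 60.0, sale of embassy land to a foreign government 24.1; primary income: reinvested earnings on direct investment abroad 168.1.)

2895.1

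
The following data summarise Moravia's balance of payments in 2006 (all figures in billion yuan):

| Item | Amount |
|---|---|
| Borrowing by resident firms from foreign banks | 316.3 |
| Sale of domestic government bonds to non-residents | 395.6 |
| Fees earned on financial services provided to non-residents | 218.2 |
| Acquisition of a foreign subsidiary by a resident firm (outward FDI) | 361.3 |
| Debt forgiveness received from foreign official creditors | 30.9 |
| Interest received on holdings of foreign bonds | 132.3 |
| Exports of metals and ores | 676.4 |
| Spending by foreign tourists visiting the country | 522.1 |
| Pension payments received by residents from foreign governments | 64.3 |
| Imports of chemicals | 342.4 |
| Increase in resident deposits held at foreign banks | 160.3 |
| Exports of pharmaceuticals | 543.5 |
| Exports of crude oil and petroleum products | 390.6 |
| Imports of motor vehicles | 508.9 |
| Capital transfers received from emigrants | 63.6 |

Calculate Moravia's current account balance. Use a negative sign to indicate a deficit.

1696.1

Goods: 390.6 + 676.4 + 543.5 - 508.9 - 342.4 = 759.2
Services: 522.1 + 218.2 = 740.3
Primary income: 132.3
Secondary income: 64.3
Current account = 759.2 + 740.3 + 132.3 + 64.3 = 1696.1
(Excluded from the current account — financial account: borrowing by resident firms from foreign banks 316.3, sale of domestic government bonds to non-residents 395.6, acquisition of a foreign subsidiary by a resident firm (outward FDI) 361.3, increase in resident deposits held at foreign banks 160.3; capital account: debt forgiveness received from foreign official creditors 30.9, capital transfers received from emigrants 63.6.)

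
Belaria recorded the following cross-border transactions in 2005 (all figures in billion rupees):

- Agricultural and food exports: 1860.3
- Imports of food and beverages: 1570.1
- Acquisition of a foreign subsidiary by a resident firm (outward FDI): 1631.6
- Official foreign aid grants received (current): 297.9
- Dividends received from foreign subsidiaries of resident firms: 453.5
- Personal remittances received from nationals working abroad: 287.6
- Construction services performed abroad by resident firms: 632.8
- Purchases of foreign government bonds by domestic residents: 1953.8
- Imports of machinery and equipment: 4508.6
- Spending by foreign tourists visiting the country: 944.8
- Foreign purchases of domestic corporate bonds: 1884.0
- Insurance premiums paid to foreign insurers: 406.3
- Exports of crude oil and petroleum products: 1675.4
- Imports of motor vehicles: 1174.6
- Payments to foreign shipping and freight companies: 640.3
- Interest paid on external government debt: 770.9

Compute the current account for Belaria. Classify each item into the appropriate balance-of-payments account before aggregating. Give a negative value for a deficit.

-2918.5

Goods: -4508.6 - 1174.6 - 1570.1 + 1675.4 + 1860.3 = -3717.6
Services: -640.3 - 406.3 + 632.8 + 944.8 = 531.0
Primary income: 453.5 - 770.9 = -317.4
Secondary income: 297.9 + 287.6 = 585.5
Current account = (-3717.6) + 531.0 + (-317.4) + 585.5 = -2918.5
(Excluded from the current account — financial account: acquisition of a foreign subsidiary by a resident firm (outward FDI) 1631.6, purchases of foreign government bonds by domestic residents 1953.8, foreign purchases of domestic corporate bonds 1884.0.)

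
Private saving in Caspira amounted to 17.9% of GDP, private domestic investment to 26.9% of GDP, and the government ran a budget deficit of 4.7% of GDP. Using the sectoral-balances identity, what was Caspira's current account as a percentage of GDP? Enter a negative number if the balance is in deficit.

-13.7

By the sectoral-balances identity, CA = (S_private - I) + (T - G).
Private balance = 17.9 - 26.9 = -9.0
Government balance (T - G) = -4.7
CA = -9.0 + (-4.7) = -13.7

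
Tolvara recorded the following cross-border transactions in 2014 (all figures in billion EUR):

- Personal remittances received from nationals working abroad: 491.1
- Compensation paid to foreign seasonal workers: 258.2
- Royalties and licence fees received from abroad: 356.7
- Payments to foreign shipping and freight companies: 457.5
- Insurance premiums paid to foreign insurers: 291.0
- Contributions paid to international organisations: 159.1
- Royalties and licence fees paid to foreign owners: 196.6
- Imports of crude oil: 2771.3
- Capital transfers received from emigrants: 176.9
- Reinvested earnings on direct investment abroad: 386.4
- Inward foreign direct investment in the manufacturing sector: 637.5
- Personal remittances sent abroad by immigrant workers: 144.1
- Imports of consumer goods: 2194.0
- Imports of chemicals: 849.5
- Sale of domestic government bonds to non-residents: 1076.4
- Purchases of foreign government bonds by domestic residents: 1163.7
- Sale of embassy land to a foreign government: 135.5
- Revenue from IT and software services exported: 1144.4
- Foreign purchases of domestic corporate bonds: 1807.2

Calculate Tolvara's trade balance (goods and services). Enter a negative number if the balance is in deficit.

-5258.8

Goods: -2771.3 - 849.5 - 2194.0 = -5814.8
Services: -196.6 - 291.0 - 457.5 + 356.7 + 1144.4 = 556.0
Trade balance = -5814.8 + 556.0 = -5258.8
(Excluded from the trade balance — secondary income: personal remittances received from nationals working abroad 491.1, contributions paid to international organisations 159.1, personal remittances sent abroad by immigrant workers 144.1; primary income: compensation paid to foreign seasonal workers 258.2, reinvested earnings on direct investment abroad 386.4; capital account: capital transfers received from emigrants 176.9, sale of embassy land to a foreign government 135.5; financial account: inward foreign direct investment in the manufacturing sector 637.5, sale of domestic government bonds to non-residents 1076.4, purchases of foreign government bonds by domestic residents 1163.7, foreign purchases of domestic corporate bonds 1807.2.)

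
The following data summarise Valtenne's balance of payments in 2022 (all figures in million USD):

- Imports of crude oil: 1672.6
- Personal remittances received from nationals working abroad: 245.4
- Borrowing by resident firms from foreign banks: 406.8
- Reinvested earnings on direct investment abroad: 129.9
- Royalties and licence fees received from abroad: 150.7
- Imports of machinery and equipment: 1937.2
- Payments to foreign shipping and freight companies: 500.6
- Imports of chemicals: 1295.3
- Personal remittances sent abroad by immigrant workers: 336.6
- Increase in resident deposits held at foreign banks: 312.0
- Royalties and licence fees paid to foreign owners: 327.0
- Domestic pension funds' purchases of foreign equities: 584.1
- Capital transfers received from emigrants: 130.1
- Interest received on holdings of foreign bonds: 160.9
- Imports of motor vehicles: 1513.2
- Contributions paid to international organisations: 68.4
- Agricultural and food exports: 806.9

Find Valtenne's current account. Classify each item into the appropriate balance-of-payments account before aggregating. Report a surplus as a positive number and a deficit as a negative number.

Goods: -1937.2 - 1295.3 - 1513.2 + 806.9 - 1672.6 = -5611.4
Services: -500.6 - 327.0 + 150.7 = -676.9
Primary income: 129.9 + 160.9 = 290.8
Secondary income: 245.4 - 68.4 - 336.6 = -159.6
Current account = (-5611.4) + (-676.9) + 290.8 + (-159.6) = -6157.1
(Excluded from the current account — financial account: borrowing by resident firms from foreign banks 406.8, increase in resident deposits held at foreign banks 312.0, domestic pension funds' purchases of foreign equities 584.1; capital account: capital transfers received from emigrants 130.1.)

-6157.1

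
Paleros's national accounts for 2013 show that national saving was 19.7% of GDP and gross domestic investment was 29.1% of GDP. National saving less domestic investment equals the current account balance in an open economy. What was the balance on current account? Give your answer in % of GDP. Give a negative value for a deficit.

-9.4

CA = S - I = 19.7 - 29.1 = -9.4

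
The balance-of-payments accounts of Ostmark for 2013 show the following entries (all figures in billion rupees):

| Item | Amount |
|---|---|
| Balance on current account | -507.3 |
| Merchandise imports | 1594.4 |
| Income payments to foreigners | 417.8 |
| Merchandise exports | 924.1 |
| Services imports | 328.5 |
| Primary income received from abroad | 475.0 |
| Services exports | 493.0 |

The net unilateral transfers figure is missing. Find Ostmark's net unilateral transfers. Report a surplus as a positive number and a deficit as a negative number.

Current account = goods balance + services balance + net primary income + net secondary income
Sum of the known components = -448.6
Net unilateral transfers = CA - (known components) = -507.3 - (-448.6) = -58.7

-58.7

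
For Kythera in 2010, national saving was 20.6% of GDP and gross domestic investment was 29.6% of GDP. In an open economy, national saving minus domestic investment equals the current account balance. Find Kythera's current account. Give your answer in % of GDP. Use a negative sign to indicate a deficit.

-9.0

CA = S - I = 20.6 - 29.6 = -9.0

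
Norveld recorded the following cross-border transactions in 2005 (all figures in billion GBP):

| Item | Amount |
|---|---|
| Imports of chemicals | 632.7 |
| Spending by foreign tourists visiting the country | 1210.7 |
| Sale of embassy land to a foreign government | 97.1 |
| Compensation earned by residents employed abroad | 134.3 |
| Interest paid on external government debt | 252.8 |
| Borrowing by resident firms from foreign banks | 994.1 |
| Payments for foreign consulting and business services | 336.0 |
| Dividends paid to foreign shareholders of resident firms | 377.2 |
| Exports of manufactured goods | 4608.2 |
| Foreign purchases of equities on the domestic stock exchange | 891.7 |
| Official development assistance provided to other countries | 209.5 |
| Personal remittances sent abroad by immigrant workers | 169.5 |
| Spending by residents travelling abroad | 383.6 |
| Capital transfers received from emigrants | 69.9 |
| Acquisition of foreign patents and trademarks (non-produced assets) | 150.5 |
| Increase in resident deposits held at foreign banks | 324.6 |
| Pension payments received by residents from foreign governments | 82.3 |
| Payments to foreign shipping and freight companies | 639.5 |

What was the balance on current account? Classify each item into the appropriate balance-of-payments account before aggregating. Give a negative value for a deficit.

3034.7

Goods: 4608.2 - 632.7 = 3975.5
Services: -336.0 - 383.6 - 639.5 + 1210.7 = -148.4
Primary income: -377.2 - 252.8 + 134.3 = -495.7
Secondary income: 82.3 - 169.5 - 209.5 = -296.7
Current account = 3975.5 + (-148.4) + (-495.7) + (-296.7) = 3034.7
(Excluded from the current account — capital account: sale of embassy land to a foreign government 97.1, capital transfers received from emigrants 69.9, acquisition of foreign patents and trademarks (non-produced assets) 150.5; financial account: borrowing by resident firms from foreign banks 994.1, foreign purchases of equities on the domestic stock exchange 891.7, increase in resident deposits held at foreign banks 324.6.)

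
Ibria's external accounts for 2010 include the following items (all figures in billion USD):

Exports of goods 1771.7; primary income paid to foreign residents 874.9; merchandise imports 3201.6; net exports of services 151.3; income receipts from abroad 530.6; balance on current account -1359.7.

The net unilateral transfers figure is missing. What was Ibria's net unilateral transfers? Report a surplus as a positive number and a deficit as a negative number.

Current account = goods balance + services balance + net primary income + net secondary income
Sum of the known components = -1622.9
Net unilateral transfers = CA - (known components) = -1359.7 - (-1622.9) = 263.2

263.2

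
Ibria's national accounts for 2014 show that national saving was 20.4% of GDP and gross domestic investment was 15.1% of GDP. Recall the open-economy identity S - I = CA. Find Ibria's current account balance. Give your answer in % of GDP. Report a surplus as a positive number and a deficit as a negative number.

5.3

S - I = CA (net lending to the rest of the world).
CA = S - I = 20.4 - 15.1 = 5.3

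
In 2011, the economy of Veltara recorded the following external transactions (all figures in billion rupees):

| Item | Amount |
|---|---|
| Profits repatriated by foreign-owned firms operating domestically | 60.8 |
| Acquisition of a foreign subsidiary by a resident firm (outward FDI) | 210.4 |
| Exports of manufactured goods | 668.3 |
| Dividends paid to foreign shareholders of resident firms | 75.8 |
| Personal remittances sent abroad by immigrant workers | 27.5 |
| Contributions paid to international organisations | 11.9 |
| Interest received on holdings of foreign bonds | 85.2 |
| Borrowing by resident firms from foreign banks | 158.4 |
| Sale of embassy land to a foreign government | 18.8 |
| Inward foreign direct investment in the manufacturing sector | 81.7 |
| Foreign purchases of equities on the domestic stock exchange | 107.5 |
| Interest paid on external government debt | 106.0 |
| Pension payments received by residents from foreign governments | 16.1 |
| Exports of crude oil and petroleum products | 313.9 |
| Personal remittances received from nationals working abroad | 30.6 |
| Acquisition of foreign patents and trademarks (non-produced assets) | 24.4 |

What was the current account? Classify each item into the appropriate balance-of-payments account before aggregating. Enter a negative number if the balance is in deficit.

832.1

Goods: 313.9 + 668.3 = 982.2
Primary income: -106.0 + 85.2 - 75.8 - 60.8 = -157.4
Secondary income: -27.5 + 16.1 + 30.6 - 11.9 = 7.3
Current account = 982.2 + (-157.4) + 7.3 = 832.1
(Excluded from the current account — financial account: acquisition of a foreign subsidiary by a resident firm (outward FDI) 210.4, borrowing by resident firms from foreign banks 158.4, inward foreign direct investment in the manufacturing sector 81.7, foreign purchases of equities on the domestic stock exchange 107.5; capital account: sale of embassy land to a foreign government 18.8, acquisition of foreign patents and trademarks (non-produced assets) 24.4.)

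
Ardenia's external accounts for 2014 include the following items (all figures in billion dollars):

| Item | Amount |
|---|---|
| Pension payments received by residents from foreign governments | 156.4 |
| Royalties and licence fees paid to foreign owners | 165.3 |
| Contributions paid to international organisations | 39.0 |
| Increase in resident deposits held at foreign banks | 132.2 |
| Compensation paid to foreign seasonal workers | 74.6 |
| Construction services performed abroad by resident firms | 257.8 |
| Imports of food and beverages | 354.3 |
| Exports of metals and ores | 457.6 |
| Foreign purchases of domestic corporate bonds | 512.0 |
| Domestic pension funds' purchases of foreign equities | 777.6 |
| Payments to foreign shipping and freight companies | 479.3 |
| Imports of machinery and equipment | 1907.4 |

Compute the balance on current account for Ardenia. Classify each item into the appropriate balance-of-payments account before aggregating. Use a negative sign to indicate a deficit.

Goods: 457.6 - 354.3 - 1907.4 = -1804.1
Services: -479.3 - 165.3 + 257.8 = -386.8
Primary income: -74.6
Secondary income: -39.0 + 156.4 = 117.4
Current account = (-1804.1) + (-386.8) + (-74.6) + 117.4 = -2148.1
(Excluded from the current account — financial account: increase in resident deposits held at foreign banks 132.2, foreign purchases of domestic corporate bonds 512.0, domestic pension funds' purchases of foreign equities 777.6.)

-2148.1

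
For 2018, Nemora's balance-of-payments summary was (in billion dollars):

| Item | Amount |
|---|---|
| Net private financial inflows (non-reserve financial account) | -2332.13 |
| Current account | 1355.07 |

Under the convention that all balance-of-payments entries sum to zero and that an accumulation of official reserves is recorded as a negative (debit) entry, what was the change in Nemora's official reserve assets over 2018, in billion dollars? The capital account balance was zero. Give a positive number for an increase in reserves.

-977.06

Official reserve transactions balance = -(1355.07 + (-2332.13)) = 977.06
An accumulation of reserves is recorded as a debit (negative entry), so the change in the stock of reserves is the negative of that balance.
Change in official reserves = -(977.06) = -977.06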